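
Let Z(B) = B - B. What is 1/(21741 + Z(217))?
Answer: 1/21741 ≈ 4.5996e-5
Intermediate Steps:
Z(B) = 0
1/(21741 + Z(217)) = 1/(21741 + 0) = 1/21741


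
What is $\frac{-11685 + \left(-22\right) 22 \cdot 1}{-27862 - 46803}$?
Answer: $\frac{12169}{74665} \approx 0.16298$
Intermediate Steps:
$\frac{-11685 + \left(-22\right) 22 \cdot 1}{-27862 - 46803} = \frac{-11685 - 484}{-74665} = \left(-11685 - 484\right) \left(- \frac{1}{74665}\right) = \left(-12169\right) \left(- \frac{1}{74665}\right) = \frac{12169}{74665}$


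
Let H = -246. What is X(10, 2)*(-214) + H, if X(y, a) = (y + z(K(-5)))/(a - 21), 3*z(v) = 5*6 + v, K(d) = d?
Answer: -2252/57 ≈ -39.509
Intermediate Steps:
z(v) = 10 + v/3 (z(v) = (5*6 + v)/3 = (30 + v)/3 = 10 + v/3)
X(y, a) = (25/3 + y)/(-21 + a) (X(y, a) = (y + (10 + (1/3)*(-5)))/(a - 21) = (y + (10 - 5/3))/(-21 + a) = (y + 25/3)/(-21 + a) = (25/3 + y)/(-21 + a))
X(10, 2)*(-214) + H = ((25/3 + 10)/(-21 + 2))*(-214) - 246 = ((55/3)/(-19))*(-214) - 246 = -1/19*55/3*(-214) - 246 = -55/57*(-214) - 246 = 11770/57 - 246 = -2252/57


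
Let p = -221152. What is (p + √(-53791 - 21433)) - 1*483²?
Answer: -454441 + 2*I*√18806 ≈ -4.5444e+5 + 274.27*I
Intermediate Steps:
(p + √(-53791 - 21433)) - 1*483² = (-221152 + √(-53791 - 21433)) - 1*483² = (-221152 + √(-75224)) - 1*233289 = (-221152 + 2*I*√18806) - 233289 = -454441 + 2*I*√18806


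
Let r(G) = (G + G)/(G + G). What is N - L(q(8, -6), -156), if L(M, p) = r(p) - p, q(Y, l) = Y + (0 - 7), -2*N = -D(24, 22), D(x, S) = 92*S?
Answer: 855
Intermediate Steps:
N = 1012 (N = -(-1)*92*22/2 = -(-1)*2024/2 = -½*(-2024) = 1012)
r(G) = 1 (r(G) = (2*G)/((2*G)) = (2*G)*(1/(2*G)) = 1)
q(Y, l) = -7 + Y (q(Y, l) = Y - 7 = -7 + Y)
L(M, p) = 1 - p
N - L(q(8, -6), -156) = 1012 - (1 - 1*(-156)) = 1012 - (1 + 156) = 1012 - 1*157 = 1012 - 157 = 855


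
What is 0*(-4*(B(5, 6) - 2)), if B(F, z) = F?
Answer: 0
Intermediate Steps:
0*(-4*(B(5, 6) - 2)) = 0*(-4*(5 - 2)) = 0*(-4*3) = 0*(-12) = 0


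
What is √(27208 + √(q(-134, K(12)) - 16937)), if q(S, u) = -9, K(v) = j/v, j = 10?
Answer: √(27208 + I*√16946) ≈ 164.95 + 0.3946*I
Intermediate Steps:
K(v) = 10/v
√(27208 + √(q(-134, K(12)) - 16937)) = √(27208 + √(-9 - 16937)) = √(27208 + √(-16946)) = √(27208 + I*√16946)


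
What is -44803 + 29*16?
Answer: -44339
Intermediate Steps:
-44803 + 29*16 = -44803 + 464 = -44339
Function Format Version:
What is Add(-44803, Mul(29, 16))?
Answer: -44339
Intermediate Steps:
Add(-44803, Mul(29, 16)) = Add(-44803, 464) = -44339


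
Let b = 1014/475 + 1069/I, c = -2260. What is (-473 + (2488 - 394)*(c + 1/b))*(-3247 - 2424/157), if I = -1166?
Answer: 1634655906960319411/105904193 ≈ 1.5435e+10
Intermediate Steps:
b = 674549/553850 (b = 1014/475 + 1069/(-1166) = 1014*(1/475) + 1069*(-1/1166) = 1014/475 - 1069/1166 = 674549/553850 ≈ 1.2179)
(-473 + (2488 - 394)*(c + 1/b))*(-3247 - 2424/157) = (-473 + (2488 - 394)*(-2260 + 1/(674549/553850)))*(-3247 - 2424/157) = (-473 + 2094*(-2260 + 553850/674549))*(-3247 - 2424*1/157) = (-473 + 2094*(-1523926890/674549))*(-3247 - 2424/157) = (-473 - 3191102907660/674549)*(-512203/157) = -3191421969337/674549*(-512203/157) = 1634655906960319411/105904193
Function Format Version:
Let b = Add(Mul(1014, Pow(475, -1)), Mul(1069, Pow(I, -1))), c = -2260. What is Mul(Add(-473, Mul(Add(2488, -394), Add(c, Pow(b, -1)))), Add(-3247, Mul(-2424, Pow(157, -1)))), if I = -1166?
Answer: Rational(1634655906960319411, 105904193) ≈ 1.5435e+10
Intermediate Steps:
b = Rational(674549, 553850) (b = Add(Mul(1014, Pow(475, -1)), Mul(1069, Pow(-1166, -1))) = Add(Mul(1014, Rational(1, 475)), Mul(1069, Rational(-1, 1166))) = Add(Rational(1014, 475), Rational(-1069, 1166)) = Rational(674549, 553850) ≈ 1.2179)
Mul(Add(-473, Mul(Add(2488, -394), Add(c, Pow(b, -1)))), Add(-3247, Mul(-2424, Pow(157, -1)))) = Mul(Add(-473, Mul(Add(2488, -394), Add(-2260, Pow(Rational(674549, 553850), -1)))), Add(-3247, Mul(-2424, Pow(157, -1)))) = Mul(Add(-473, Mul(2094, Add(-2260, Rational(553850, 674549)))), Add(-3247, Mul(-2424, Rational(1, 157)))) = Mul(Add(-473, Mul(2094, Rational(-1523926890, 674549))), Add(-3247, Rational(-2424, 157))) = Mul(Add(-473, Rational(-3191102907660, 674549)), Rational(-512203, 157)) = Mul(Rational(-3191421969337, 674549), Rational(-512203, 157)) = Rational(1634655906960319411, 105904193)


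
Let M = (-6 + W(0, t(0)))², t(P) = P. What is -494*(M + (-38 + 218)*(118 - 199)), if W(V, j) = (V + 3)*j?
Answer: 7184736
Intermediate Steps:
W(V, j) = j*(3 + V) (W(V, j) = (3 + V)*j = j*(3 + V))
M = 36 (M = (-6 + 0*(3 + 0))² = (-6 + 0*3)² = (-6 + 0)² = (-6)² = 36)
-494*(M + (-38 + 218)*(118 - 199)) = -494*(36 + (-38 + 218)*(118 - 199)) = -494*(36 + 180*(-81)) = -494*(36 - 14580) = -494*(-14544) = 7184736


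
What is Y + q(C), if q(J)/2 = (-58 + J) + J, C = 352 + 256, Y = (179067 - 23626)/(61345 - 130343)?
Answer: 159643927/68998 ≈ 2313.7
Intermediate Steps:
Y = -155441/68998 (Y = 155441/(-68998) = 155441*(-1/68998) = -155441/68998 ≈ -2.2528)
C = 608
q(J) = -116 + 4*J (q(J) = 2*((-58 + J) + J) = 2*(-58 + 2*J) = -116 + 4*J)
Y + q(C) = -155441/68998 + (-116 + 4*608) = -155441/68998 + (-116 + 2432) = -155441/68998 + 2316 = 159643927/68998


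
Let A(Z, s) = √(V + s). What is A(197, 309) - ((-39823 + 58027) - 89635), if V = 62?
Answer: 71431 + √371 ≈ 71450.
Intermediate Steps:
A(Z, s) = √(62 + s)
A(197, 309) - ((-39823 + 58027) - 89635) = √(62 + 309) - ((-39823 + 58027) - 89635) = √371 - (18204 - 89635) = √371 - 1*(-71431) = √371 + 71431 = 71431 + √371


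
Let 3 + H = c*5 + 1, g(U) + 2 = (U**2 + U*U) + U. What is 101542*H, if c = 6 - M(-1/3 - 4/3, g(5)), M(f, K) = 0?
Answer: 2843176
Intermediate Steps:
g(U) = -2 + U + 2*U**2 (g(U) = -2 + ((U**2 + U*U) + U) = -2 + ((U**2 + U**2) + U) = -2 + (2*U**2 + U) = -2 + (U + 2*U**2) = -2 + U + 2*U**2)
c = 6 (c = 6 - 1*0 = 6 + 0 = 6)
H = 28 (H = -3 + (6*5 + 1) = -3 + (30 + 1) = -3 + 31 = 28)
101542*H = 101542*28 = 2843176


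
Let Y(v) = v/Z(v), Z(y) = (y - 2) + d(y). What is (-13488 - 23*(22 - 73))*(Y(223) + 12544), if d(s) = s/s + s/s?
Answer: -154491675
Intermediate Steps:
d(s) = 2 (d(s) = 1 + 1 = 2)
Z(y) = y (Z(y) = (y - 2) + 2 = (-2 + y) + 2 = y)
Y(v) = 1 (Y(v) = v/v = 1)
(-13488 - 23*(22 - 73))*(Y(223) + 12544) = (-13488 - 23*(22 - 73))*(1 + 12544) = (-13488 - 23*(-51))*12545 = (-13488 + 1173)*12545 = -12315*12545 = -154491675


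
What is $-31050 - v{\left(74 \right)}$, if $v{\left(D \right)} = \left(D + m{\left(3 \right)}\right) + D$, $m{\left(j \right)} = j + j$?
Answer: $-31204$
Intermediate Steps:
$m{\left(j \right)} = 2 j$
$v{\left(D \right)} = 6 + 2 D$ ($v{\left(D \right)} = \left(D + 2 \cdot 3\right) + D = \left(D + 6\right) + D = \left(6 + D\right) + D = 6 + 2 D$)
$-31050 - v{\left(74 \right)} = -31050 - \left(6 + 2 \cdot 74\right) = -31050 - \left(6 + 148\right) = -31050 - 154 = -31204$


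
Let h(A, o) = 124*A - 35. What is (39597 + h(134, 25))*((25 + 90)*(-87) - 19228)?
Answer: -1642251474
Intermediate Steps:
h(A, o) = -35 + 124*A
(39597 + h(134, 25))*((25 + 90)*(-87) - 19228) = (39597 + (-35 + 124*134))*((25 + 90)*(-87) - 19228) = (39597 + (-35 + 16616))*(115*(-87) - 19228) = (39597 + 16581)*(-10005 - 19228) = 56178*(-29233) = -1642251474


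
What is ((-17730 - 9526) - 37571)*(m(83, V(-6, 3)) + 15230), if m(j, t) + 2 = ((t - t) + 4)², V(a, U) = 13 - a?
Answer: -988222788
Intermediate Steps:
m(j, t) = 14 (m(j, t) = -2 + ((t - t) + 4)² = -2 + (0 + 4)² = -2 + 4² = -2 + 16 = 14)
((-17730 - 9526) - 37571)*(m(83, V(-6, 3)) + 15230) = ((-17730 - 9526) - 37571)*(14 + 15230) = (-27256 - 37571)*15244 = -64827*15244 = -988222788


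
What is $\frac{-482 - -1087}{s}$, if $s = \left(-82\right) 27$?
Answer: $- \frac{605}{2214} \approx -0.27326$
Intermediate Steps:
$s = -2214$
$\frac{-482 - -1087}{s} = \frac{-482 - -1087}{-2214} = \left(-482 + 1087\right) \left(- \frac{1}{2214}\right) = 605 \left(- \frac{1}{2214}\right) = - \frac{605}{2214}$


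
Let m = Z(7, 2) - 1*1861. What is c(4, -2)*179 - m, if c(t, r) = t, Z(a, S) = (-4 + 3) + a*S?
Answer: 2564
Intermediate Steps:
Z(a, S) = -1 + S*a
m = -1848 (m = (-1 + 2*7) - 1*1861 = (-1 + 14) - 1861 = 13 - 1861 = -1848)
c(4, -2)*179 - m = 4*179 - 1*(-1848) = 716 + 1848 = 2564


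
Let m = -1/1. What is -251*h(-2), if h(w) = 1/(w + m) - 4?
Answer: 3263/3 ≈ 1087.7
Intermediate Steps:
m = -1 (m = -1*1 = -1)
h(w) = -4 + 1/(-1 + w) (h(w) = 1/(w - 1) - 4 = 1/(-1 + w) - 4 = -4 + 1/(-1 + w))
-251*h(-2) = -251*(5 - 4*(-2))/(-1 - 2) = -251*(5 + 8)/(-3) = -(-251)*13/3 = -251*(-13/3) = 3263/3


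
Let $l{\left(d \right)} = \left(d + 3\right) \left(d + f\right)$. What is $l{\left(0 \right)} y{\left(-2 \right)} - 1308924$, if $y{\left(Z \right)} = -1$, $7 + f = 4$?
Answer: $-1308915$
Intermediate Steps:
$f = -3$ ($f = -7 + 4 = -3$)
$l{\left(d \right)} = \left(-3 + d\right) \left(3 + d\right)$ ($l{\left(d \right)} = \left(d + 3\right) \left(d - 3\right) = \left(3 + d\right) \left(-3 + d\right) = \left(-3 + d\right) \left(3 + d\right)$)
$l{\left(0 \right)} y{\left(-2 \right)} - 1308924 = \left(-9 + 0^{2}\right) \left(-1\right) - 1308924 = \left(-9 + 0\right) \left(-1\right) - 1308924 = \left(-9\right) \left(-1\right) - 1308924 = 9 - 1308924 = -1308915$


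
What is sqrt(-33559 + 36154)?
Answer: sqrt(2595) ≈ 50.941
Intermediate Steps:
sqrt(-33559 + 36154) = sqrt(2595)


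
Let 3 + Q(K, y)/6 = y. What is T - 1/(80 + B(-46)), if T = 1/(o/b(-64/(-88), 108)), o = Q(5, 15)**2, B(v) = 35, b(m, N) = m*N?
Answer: 49/7590 ≈ 0.0064559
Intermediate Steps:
Q(K, y) = -18 + 6*y
b(m, N) = N*m
o = 5184 (o = (-18 + 6*15)**2 = (-18 + 90)**2 = 72**2 = 5184)
T = 1/66 (T = 1/(5184/((108*(-64/(-88))))) = 1/(5184/((108*(-64*(-1/88))))) = 1/(5184/((108*(8/11)))) = 1/(5184/(864/11)) = 1/(5184*(11/864)) = 1/66 ≈ 0.015152)
T - 1/(80 + B(-46)) = 1/66 - 1/(80 + 35) = 1/66 - 1/115 = 49/7590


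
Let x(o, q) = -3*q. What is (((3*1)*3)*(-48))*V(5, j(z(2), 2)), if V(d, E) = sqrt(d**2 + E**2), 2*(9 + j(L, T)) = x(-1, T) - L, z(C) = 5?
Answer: -216*sqrt(941) ≈ -6626.0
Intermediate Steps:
j(L, T) = -9 - 3*T/2 - L/2 (j(L, T) = -9 + (-3*T - L)/2 = -9 + (-L - 3*T)/2 = -9 + (-3*T/2 - L/2) = -9 - 3*T/2 - L/2)
V(d, E) = sqrt(E**2 + d**2)
(((3*1)*3)*(-48))*V(5, j(z(2), 2)) = (((3*1)*3)*(-48))*sqrt((-9 - 3/2*2 - 1/2*5)**2 + 5**2) = ((3*3)*(-48))*sqrt((-9 - 3 - 5/2)**2 + 25) = (9*(-48))*sqrt((-29/2)**2 + 25) = -432*sqrt(841/4 + 25) = -216*sqrt(941)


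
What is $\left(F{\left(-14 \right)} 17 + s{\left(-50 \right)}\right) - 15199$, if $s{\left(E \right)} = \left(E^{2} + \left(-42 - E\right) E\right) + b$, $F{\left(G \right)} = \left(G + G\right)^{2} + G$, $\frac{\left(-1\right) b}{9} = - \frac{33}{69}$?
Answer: $- \frac{108}{23} \approx -4.6956$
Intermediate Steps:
$b = \frac{99}{23}$ ($b = - 9 \left(- \frac{33}{69}\right) = - 9 \left(\left(-33\right) \frac{1}{69}\right) = \left(-9\right) \left(- \frac{11}{23}\right) = \frac{99}{23} \approx 4.3043$)
$F{\left(G \right)} = G + 4 G^{2}$ ($F{\left(G \right)} = \left(2 G\right)^{2} + G = 4 G^{2} + G = G + 4 G^{2}$)
$s{\left(E \right)} = \frac{99}{23} + E^{2} + E \left(-42 - E\right)$ ($s{\left(E \right)} = \left(E^{2} + \left(-42 - E\right) E\right) + \frac{99}{23} = \left(E^{2} + E \left(-42 - E\right)\right) + \frac{99}{23} = \frac{99}{23} + E^{2} + E \left(-42 - E\right)$)
$\left(F{\left(-14 \right)} 17 + s{\left(-50 \right)}\right) - 15199 = \left(- 14 \left(1 + 4 \left(-14\right)\right) 17 + \left(\frac{99}{23} - -2100\right)\right) - 15199 = \left(- 14 \left(1 - 56\right) 17 + \left(\frac{99}{23} + 2100\right)\right) - 15199 = \left(\left(-14\right) \left(-55\right) 17 + \frac{48399}{23}\right) - 15199 = \left(770 \cdot 17 + \frac{48399}{23}\right) - 15199 = \left(13090 + \frac{48399}{23}\right) - 15199 = \frac{349469}{23} - 15199 = - \frac{108}{23}$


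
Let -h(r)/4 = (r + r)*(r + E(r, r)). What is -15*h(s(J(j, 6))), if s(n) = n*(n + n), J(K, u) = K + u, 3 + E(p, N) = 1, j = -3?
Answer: 34560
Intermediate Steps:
E(p, N) = -2 (E(p, N) = -3 + 1 = -2)
s(n) = 2*n**2 (s(n) = n*(2*n) = 2*n**2)
h(r) = -8*r*(-2 + r) (h(r) = -4*(r + r)*(r - 2) = -4*2*r*(-2 + r) = -8*r*(-2 + r))
-15*h(s(J(j, 6))) = -120*2*(-3 + 6)**2*(2 - 2*(-3 + 6)**2) = -120*2*3**2*(2 - 2*3**2) = -120*2*9*(2 - 2*9) = -120*18*(2 - 1*18) = -120*18*(2 - 18) = -120*18*(-16) = -15*(-2304) = 34560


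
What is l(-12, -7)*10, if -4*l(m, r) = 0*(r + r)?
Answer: 0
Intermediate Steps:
l(m, r) = 0 (l(m, r) = -0*(r + r) = -0*2*r = -¼*0 = 0)
l(-12, -7)*10 = 0*10 = 0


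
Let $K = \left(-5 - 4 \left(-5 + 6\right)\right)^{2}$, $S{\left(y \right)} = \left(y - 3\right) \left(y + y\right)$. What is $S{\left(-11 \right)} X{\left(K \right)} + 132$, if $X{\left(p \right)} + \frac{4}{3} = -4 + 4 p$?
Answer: $\frac{294844}{3} \approx 98281.0$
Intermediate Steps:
$S{\left(y \right)} = 2 y \left(-3 + y\right)$ ($S{\left(y \right)} = \left(-3 + y\right) 2 y = 2 y \left(-3 + y\right)$)
$K = 81$ ($K = \left(-5 - 4\right)^{2} = \left(-9\right)^{2} = 81$)
$X{\left(p \right)} = - \frac{16}{3} + 4 p$ ($X{\left(p \right)} = - \frac{4}{3} + \left(-4 + 4 p\right) = - \frac{16}{3} + 4 p$)
$S{\left(-11 \right)} X{\left(K \right)} + 132 = 2 \left(-11\right) \left(-3 - 11\right) \left(- \frac{16}{3} + 4 \cdot 81\right) + 132 = 2 \left(-11\right) \left(-14\right) \left(- \frac{16}{3} + 324\right) + 132 = 308 \cdot \frac{956}{3} + 132 = \frac{294448}{3} + 132 = \frac{294844}{3}$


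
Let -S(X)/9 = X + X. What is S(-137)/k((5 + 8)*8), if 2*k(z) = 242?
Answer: 2466/121 ≈ 20.380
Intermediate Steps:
k(z) = 121 (k(z) = (½)*242 = 121)
S(X) = -18*X (S(X) = -9*(X + X) = -18*X)
S(-137)/k((5 + 8)*8) = -18*(-137)/121 = 2466*(1/121) = 2466/121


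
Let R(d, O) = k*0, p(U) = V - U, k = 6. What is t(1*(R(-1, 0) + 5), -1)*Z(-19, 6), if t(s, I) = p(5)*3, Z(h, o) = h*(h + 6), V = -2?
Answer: -5187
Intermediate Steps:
p(U) = -2 - U
R(d, O) = 0 (R(d, O) = 6*0 = 0)
Z(h, o) = h*(6 + h)
t(s, I) = -21 (t(s, I) = (-2 - 1*5)*3 = (-2 - 5)*3 = -7*3 = -21)
t(1*(R(-1, 0) + 5), -1)*Z(-19, 6) = -(-399)*(6 - 19) = -(-399)*(-13) = -21*247 = -5187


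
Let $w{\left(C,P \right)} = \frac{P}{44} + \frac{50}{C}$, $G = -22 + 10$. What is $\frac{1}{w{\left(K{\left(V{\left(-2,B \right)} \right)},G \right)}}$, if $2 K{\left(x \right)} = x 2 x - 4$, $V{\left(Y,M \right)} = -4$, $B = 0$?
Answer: $\frac{77}{254} \approx 0.30315$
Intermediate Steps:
$G = -12$
$K{\left(x \right)} = -2 + x^{2}$ ($K{\left(x \right)} = \frac{x 2 x - 4}{2} = \frac{2 x x - 4}{2} = \frac{2 x^{2} - 4}{2} = \frac{-4 + 2 x^{2}}{2} = -2 + x^{2}$)
$w{\left(C,P \right)} = \frac{50}{C} + \frac{P}{44}$ ($w{\left(C,P \right)} = P \frac{1}{44} + \frac{50}{C} = \frac{P}{44} + \frac{50}{C} = \frac{50}{C} + \frac{P}{44}$)
$\frac{1}{w{\left(K{\left(V{\left(-2,B \right)} \right)},G \right)}} = \frac{1}{\frac{50}{-2 + \left(-4\right)^{2}} + \frac{1}{44} \left(-12\right)} = \frac{1}{\frac{50}{-2 + 16} - \frac{3}{11}} = \frac{1}{\frac{50}{14} - \frac{3}{11}} = \frac{1}{50 \cdot \frac{1}{14} - \frac{3}{11}} = \frac{1}{\frac{25}{7} - \frac{3}{11}} = \frac{1}{\frac{254}{77}} = \frac{77}{254}$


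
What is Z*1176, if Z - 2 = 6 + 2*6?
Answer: 23520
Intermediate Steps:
Z = 20 (Z = 2 + (6 + 2*6) = 2 + (6 + 12) = 2 + 18 = 20)
Z*1176 = 20*1176 = 23520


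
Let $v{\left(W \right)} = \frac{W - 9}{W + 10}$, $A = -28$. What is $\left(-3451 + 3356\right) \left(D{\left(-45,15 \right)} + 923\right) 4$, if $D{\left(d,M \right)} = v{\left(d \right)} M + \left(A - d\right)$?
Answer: $- \frac{2561960}{7} \approx -3.6599 \cdot 10^{5}$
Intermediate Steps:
$v{\left(W \right)} = \frac{-9 + W}{10 + W}$
$D{\left(d,M \right)} = -28 - d + \frac{M \left(-9 + d\right)}{10 + d}$ ($D{\left(d,M \right)} = \frac{-9 + d}{10 + d} M - \left(28 + d\right) = \frac{M \left(-9 + d\right)}{10 + d} - \left(28 + d\right) = -28 - d + \frac{M \left(-9 + d\right)}{10 + d}$)
$\left(-3451 + 3356\right) \left(D{\left(-45,15 \right)} + 923\right) 4 = \left(-3451 + 3356\right) \left(\frac{15 \left(-9 - 45\right) - \left(10 - 45\right) \left(28 - 45\right)}{10 - 45} + 923\right) 4 = - 95 \left(\frac{15 \left(-54\right) - \left(-35\right) \left(-17\right)}{-35} + 923\right) 4 = - 95 \left(- \frac{-810 - 595}{35} + 923\right) 4 = - 95 \left(\left(- \frac{1}{35}\right) \left(-1405\right) + 923\right) 4 = - 95 \left(\frac{281}{7} + 923\right) 4 = \left(-95\right) \frac{6742}{7} \cdot 4 = \left(- \frac{640490}{7}\right) 4 = - \frac{2561960}{7}$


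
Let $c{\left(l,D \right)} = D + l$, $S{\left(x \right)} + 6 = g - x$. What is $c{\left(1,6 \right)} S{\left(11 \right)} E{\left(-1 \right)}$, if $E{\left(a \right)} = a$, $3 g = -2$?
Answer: $\frac{371}{3} \approx 123.67$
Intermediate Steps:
$g = - \frac{2}{3}$ ($g = \frac{1}{3} \left(-2\right) = - \frac{2}{3} \approx -0.66667$)
$S{\left(x \right)} = - \frac{20}{3} - x$ ($S{\left(x \right)} = -6 - \left(\frac{2}{3} + x\right) = - \frac{20}{3} - x$)
$c{\left(1,6 \right)} S{\left(11 \right)} E{\left(-1 \right)} = \left(6 + 1\right) \left(- \frac{20}{3} - 11\right) \left(-1\right) = 7 \left(- \frac{20}{3} - 11\right) \left(-1\right) = 7 \left(- \frac{53}{3}\right) \left(-1\right) = \left(- \frac{371}{3}\right) \left(-1\right) = \frac{371}{3}$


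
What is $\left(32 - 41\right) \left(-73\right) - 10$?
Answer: $647$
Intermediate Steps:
$\left(32 - 41\right) \left(-73\right) - 10 = \left(-9\right) \left(-73\right) - 10 = 657 - 10 = 647$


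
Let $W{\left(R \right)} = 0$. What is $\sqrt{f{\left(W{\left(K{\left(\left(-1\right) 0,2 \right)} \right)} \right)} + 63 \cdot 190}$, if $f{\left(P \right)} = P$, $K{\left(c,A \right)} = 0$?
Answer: $3 \sqrt{1330} \approx 109.41$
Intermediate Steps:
$\sqrt{f{\left(W{\left(K{\left(\left(-1\right) 0,2 \right)} \right)} \right)} + 63 \cdot 190} = \sqrt{0 + 63 \cdot 190} = \sqrt{0 + 11970} = \sqrt{11970} = 3 \sqrt{1330}$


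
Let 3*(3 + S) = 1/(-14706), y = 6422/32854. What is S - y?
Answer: -2315858483/724726386 ≈ -3.1955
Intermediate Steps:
y = 3211/16427 (y = 6422*(1/32854) = 3211/16427 ≈ 0.19547)
S = -132355/44118 (S = -3 + (1/3)/(-14706) = -3 + (1/3)*(-1/14706) = -3 - 1/44118 = -132355/44118 ≈ -3.0000)
S - y = -132355/44118 - 1*3211/16427 = -132355/44118 - 3211/16427 = -2315858483/724726386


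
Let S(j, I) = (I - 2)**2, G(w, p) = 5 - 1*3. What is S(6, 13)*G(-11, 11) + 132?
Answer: 374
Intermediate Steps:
G(w, p) = 2 (G(w, p) = 5 - 3 = 2)
S(j, I) = (-2 + I)**2
S(6, 13)*G(-11, 11) + 132 = (-2 + 13)**2*2 + 132 = 11**2*2 + 132 = 121*2 + 132 = 242 + 132 = 374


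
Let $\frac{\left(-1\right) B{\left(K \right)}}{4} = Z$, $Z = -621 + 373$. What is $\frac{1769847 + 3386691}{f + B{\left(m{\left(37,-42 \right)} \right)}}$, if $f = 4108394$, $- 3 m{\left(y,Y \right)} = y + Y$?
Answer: $\frac{2578269}{2054693} \approx 1.2548$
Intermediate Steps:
$m{\left(y,Y \right)} = - \frac{Y}{3} - \frac{y}{3}$ ($m{\left(y,Y \right)} = - \frac{y + Y}{3} = - \frac{Y + y}{3} = - \frac{Y}{3} - \frac{y}{3}$)
$Z = -248$
$B{\left(K \right)} = 992$ ($B{\left(K \right)} = \left(-4\right) \left(-248\right) = 992$)
$\frac{1769847 + 3386691}{f + B{\left(m{\left(37,-42 \right)} \right)}} = \frac{1769847 + 3386691}{4108394 + 992} = \frac{5156538}{4109386} = 5156538 \cdot \frac{1}{4109386} = \frac{2578269}{2054693}$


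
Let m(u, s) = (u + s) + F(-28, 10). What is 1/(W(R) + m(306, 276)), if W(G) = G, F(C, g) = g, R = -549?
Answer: 1/43 ≈ 0.023256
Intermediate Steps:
m(u, s) = 10 + s + u (m(u, s) = (u + s) + 10 = (s + u) + 10 = 10 + s + u)
1/(W(R) + m(306, 276)) = 1/(-549 + (10 + 276 + 306)) = 1/(-549 + 592) = 1/43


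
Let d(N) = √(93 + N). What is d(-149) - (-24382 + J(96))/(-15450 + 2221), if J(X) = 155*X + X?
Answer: -9406/13229 + 2*I*√14 ≈ -0.71101 + 7.4833*I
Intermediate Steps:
J(X) = 156*X
d(-149) - (-24382 + J(96))/(-15450 + 2221) = √(93 - 149) - (-24382 + 156*96)/(-15450 + 2221) = √(-56) - (-24382 + 14976)/(-13229) = 2*I*√14 - (-9406)*(-1)/13229 = 2*I*√14 - 1*9406/13229 = 2*I*√14 - 9406/13229 = -9406/13229 + 2*I*√14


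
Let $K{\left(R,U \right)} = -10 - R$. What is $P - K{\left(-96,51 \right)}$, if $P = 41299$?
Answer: $41213$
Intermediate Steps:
$P - K{\left(-96,51 \right)} = 41299 - \left(-10 - -96\right) = 41299 - \left(-10 + 96\right) = 41299 - 86 = 41213$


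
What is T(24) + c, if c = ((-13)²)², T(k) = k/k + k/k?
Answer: 28563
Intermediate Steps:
T(k) = 2 (T(k) = 1 + 1 = 2)
c = 28561 (c = 169² = 28561)
T(24) + c = 2 + 28561 = 28563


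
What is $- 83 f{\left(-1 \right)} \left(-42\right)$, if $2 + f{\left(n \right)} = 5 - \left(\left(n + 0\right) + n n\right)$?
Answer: $10458$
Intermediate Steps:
$f{\left(n \right)} = 3 - n - n^{2}$ ($f{\left(n \right)} = -2 - \left(-5 + n + n n\right) = -2 - \left(-5 + n + n^{2}\right) = 3 - n - n^{2}$)
$- 83 f{\left(-1 \right)} \left(-42\right) = - 83 \left(3 - -1 - \left(-1\right)^{2}\right) \left(-42\right) = - 83 \left(3 + 1 - 1\right) \left(-42\right) = \left(-83\right) 3 \left(-42\right) = \left(-249\right) \left(-42\right) = 10458$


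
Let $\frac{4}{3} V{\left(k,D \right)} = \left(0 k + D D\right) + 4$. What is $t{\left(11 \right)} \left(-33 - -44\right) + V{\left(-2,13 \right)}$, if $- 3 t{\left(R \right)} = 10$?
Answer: $\frac{1117}{12} \approx 93.083$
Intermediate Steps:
$t{\left(R \right)} = - \frac{10}{3}$ ($t{\left(R \right)} = \left(- \frac{1}{3}\right) 10 = - \frac{10}{3}$)
$V{\left(k,D \right)} = 3 + \frac{3 D^{2}}{4}$ ($V{\left(k,D \right)} = \frac{3 \left(\left(0 k + D D\right) + 4\right)}{4} = \frac{3 \left(\left(0 + D^{2}\right) + 4\right)}{4} = \frac{3 \left(D^{2} + 4\right)}{4} = \frac{3 \left(4 + D^{2}\right)}{4} = 3 + \frac{3 D^{2}}{4}$)
$t{\left(11 \right)} \left(-33 - -44\right) + V{\left(-2,13 \right)} = - \frac{10 \left(-33 - -44\right)}{3} + \left(3 + \frac{3 \cdot 13^{2}}{4}\right) = - \frac{10 \left(-33 + 44\right)}{3} + \left(3 + \frac{3}{4} \cdot 169\right) = \left(- \frac{10}{3}\right) 11 + \left(3 + \frac{507}{4}\right) = - \frac{110}{3} + \frac{519}{4} = \frac{1117}{12}$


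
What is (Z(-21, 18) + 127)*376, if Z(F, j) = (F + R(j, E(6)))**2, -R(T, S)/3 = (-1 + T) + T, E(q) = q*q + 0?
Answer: 6017128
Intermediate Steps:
E(q) = q**2 (E(q) = q**2 + 0 = q**2)
R(T, S) = 3 - 6*T (R(T, S) = -3*((-1 + T) + T) = -3*(-1 + 2*T) = 3 - 6*T)
Z(F, j) = (3 + F - 6*j)**2 (Z(F, j) = (F + (3 - 6*j))**2 = (3 + F - 6*j)**2)
(Z(-21, 18) + 127)*376 = ((3 - 21 - 6*18)**2 + 127)*376 = ((3 - 21 - 108)**2 + 127)*376 = ((-126)**2 + 127)*376 = (15876 + 127)*376 = 16003*376 = 6017128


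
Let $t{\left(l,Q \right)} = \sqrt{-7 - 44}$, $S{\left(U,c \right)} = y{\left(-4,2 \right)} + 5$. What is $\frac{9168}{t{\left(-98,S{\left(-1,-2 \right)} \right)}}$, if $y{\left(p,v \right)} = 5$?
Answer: $- \frac{3056 i \sqrt{51}}{17} \approx - 1283.8 i$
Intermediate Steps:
$S{\left(U,c \right)} = 10$ ($S{\left(U,c \right)} = 5 + 5 = 10$)
$t{\left(l,Q \right)} = i \sqrt{51}$ ($t{\left(l,Q \right)} = \sqrt{-51} = i \sqrt{51}$)
$\frac{9168}{t{\left(-98,S{\left(-1,-2 \right)} \right)}} = \frac{9168}{i \sqrt{51}} = 9168 \left(- \frac{i \sqrt{51}}{51}\right) = - \frac{3056 i \sqrt{51}}{17}$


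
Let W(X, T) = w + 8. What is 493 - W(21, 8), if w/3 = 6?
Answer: 467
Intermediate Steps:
w = 18 (w = 3*6 = 18)
W(X, T) = 26 (W(X, T) = 18 + 8 = 26)
493 - W(21, 8) = 493 - 1*26 = 493 - 26 = 467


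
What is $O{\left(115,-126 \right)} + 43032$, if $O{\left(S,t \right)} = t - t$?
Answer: $43032$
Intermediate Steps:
$O{\left(S,t \right)} = 0$
$O{\left(115,-126 \right)} + 43032 = 0 + 43032 = 43032$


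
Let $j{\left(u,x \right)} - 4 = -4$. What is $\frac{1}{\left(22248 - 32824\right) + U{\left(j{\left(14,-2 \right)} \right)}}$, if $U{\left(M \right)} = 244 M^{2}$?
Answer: $- \frac{1}{10576} \approx -9.4554 \cdot 10^{-5}$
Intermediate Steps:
$j{\left(u,x \right)} = 0$ ($j{\left(u,x \right)} = 4 - 4 = 0$)
$\frac{1}{\left(22248 - 32824\right) + U{\left(j{\left(14,-2 \right)} \right)}} = \frac{1}{\left(22248 - 32824\right) + 244 \cdot 0^{2}} = \frac{1}{-10576 + 244 \cdot 0} = \frac{1}{-10576 + 0} = \frac{1}{-10576} = - \frac{1}{10576}$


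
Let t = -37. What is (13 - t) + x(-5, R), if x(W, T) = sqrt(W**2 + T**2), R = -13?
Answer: 50 + sqrt(194) ≈ 63.928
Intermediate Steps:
x(W, T) = sqrt(T**2 + W**2)
(13 - t) + x(-5, R) = (13 - 1*(-37)) + sqrt((-13)**2 + (-5)**2) = (13 + 37) + sqrt(169 + 25) = 50 + sqrt(194)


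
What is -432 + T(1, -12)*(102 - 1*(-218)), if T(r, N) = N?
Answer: -4272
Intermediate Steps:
-432 + T(1, -12)*(102 - 1*(-218)) = -432 - 12*(102 - 1*(-218)) = -432 - 12*(102 + 218) = -432 - 12*320 = -432 - 3840 = -4272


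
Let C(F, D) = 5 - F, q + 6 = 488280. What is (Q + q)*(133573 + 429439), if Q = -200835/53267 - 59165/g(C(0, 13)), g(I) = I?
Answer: 14288333557038944/53267 ≈ 2.6824e+11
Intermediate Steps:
q = 488274 (q = -6 + 488280 = 488274)
Q = -630509246/53267 (Q = -200835/53267 - 59165/(5 - 1*0) = -200835*1/53267 - 59165/(5 + 0) = -200835/53267 - 59165/5 = -200835/53267 - 59165*1/5 = -200835/53267 - 11833 = -630509246/53267 ≈ -11837.)
(Q + q)*(133573 + 429439) = (-630509246/53267 + 488274)*(133573 + 429439) = (25378381912/53267)*563012 = 14288333557038944/53267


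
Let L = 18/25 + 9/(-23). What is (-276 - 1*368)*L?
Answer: -5292/25 ≈ -211.68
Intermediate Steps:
L = 189/575 (L = 18*(1/25) + 9*(-1/23) = 18/25 - 9/23 = 189/575 ≈ 0.32870)
(-276 - 1*368)*L = (-276 - 1*368)*(189/575) = (-276 - 368)*(189/575) = -644*189/575 = -5292/25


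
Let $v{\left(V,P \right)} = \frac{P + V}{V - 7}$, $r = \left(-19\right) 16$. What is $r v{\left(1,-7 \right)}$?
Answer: $-304$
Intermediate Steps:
$r = -304$
$v{\left(V,P \right)} = \frac{P + V}{-7 + V}$
$r v{\left(1,-7 \right)} = - 304 \frac{-7 + 1}{-7 + 1} = - 304 \frac{1}{-6} \left(-6\right) = - 304 \left(\left(- \frac{1}{6}\right) \left(-6\right)\right) = \left(-304\right) 1 = -304$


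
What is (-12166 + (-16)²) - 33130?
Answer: -45040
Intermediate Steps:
(-12166 + (-16)²) - 33130 = (-12166 + 256) - 33130 = -11910 - 33130 = -45040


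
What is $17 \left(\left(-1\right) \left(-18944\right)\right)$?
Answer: $322048$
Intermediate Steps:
$17 \left(\left(-1\right) \left(-18944\right)\right) = 17 \cdot 18944 = 322048$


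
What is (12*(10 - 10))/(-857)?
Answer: 0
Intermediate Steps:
(12*(10 - 10))/(-857) = (12*0)*(-1/857) = 0*(-1/857) = 0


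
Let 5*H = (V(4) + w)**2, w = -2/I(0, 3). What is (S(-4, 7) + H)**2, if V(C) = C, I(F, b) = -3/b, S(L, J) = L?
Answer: 256/25 ≈ 10.240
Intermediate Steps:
w = 2 (w = -2*(-1/1) = -2/((-3*1/3)) = -2/(-1) = -2*(-1) = 2)
H = 36/5 (H = (4 + 2)**2/5 = (1/5)*6**2 = (1/5)*36 = 36/5 ≈ 7.2000)
(S(-4, 7) + H)**2 = (-4 + 36/5)**2 = (16/5)**2 = 256/25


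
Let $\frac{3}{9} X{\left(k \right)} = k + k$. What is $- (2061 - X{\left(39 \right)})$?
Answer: $-1827$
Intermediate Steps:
$X{\left(k \right)} = 6 k$ ($X{\left(k \right)} = 3 \left(k + k\right) = 3 \cdot 2 k = 6 k$)
$- (2061 - X{\left(39 \right)}) = - (2061 - 6 \cdot 39) = - (2061 - 234) = \left(-1\right) 1827 = -1827$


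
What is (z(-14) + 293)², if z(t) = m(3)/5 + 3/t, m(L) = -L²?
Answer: 414896161/4900 ≈ 84673.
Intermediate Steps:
z(t) = -9/5 + 3/t (z(t) = -1*3²/5 + 3/t = -1*9*(⅕) + 3/t = -9*⅕ + 3/t = -9/5 + 3/t)
(z(-14) + 293)² = ((-9/5 + 3/(-14)) + 293)² = ((-9/5 + 3*(-1/14)) + 293)² = ((-9/5 - 3/14) + 293)² = (-141/70 + 293)² = (20369/70)² = 414896161/4900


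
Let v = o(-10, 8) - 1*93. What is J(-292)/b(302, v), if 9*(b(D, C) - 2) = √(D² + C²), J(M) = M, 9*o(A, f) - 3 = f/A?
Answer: 23947650/50363569 - 59130*√50527594/50363569 ≈ -7.8701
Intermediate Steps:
o(A, f) = ⅓ + f/(9*A) (o(A, f) = ⅓ + (f/A)/9 = ⅓ + f/(9*A))
v = -4174/45 (v = (⅑)*(8 + 3*(-10))/(-10) - 1*93 = (⅑)*(-⅒)*(8 - 30) - 93 = (⅑)*(-⅒)*(-22) - 93 = 11/45 - 93 = -4174/45 ≈ -92.756)
b(D, C) = 2 + √(C² + D²)/9 (b(D, C) = 2 + √(D² + C²)/9 = 2 + √(C² + D²)/9)
J(-292)/b(302, v) = -292/(2 + √((-4174/45)² + 302²)/9) = -292/(2 + √(17422276/2025 + 91204)/9) = -292/(2 + √(202110376/2025)/9) = -292/(2 + (2*√50527594/45)/9) = -292/(2 + 2*√50527594/405)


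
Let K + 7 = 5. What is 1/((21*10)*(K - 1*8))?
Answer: -1/2100 ≈ -0.00047619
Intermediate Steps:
K = -2 (K = -7 + 5 = -2)
1/((21*10)*(K - 1*8)) = 1/((21*10)*(-2 - 1*8)) = 1/(210*(-2 - 8)) = 1/(210*(-10)) = 1/(-2100) = -1/2100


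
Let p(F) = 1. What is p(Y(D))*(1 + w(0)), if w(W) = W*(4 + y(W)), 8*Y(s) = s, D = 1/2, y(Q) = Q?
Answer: 1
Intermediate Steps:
D = 1/2 ≈ 0.50000
Y(s) = s/8
w(W) = W*(4 + W)
p(Y(D))*(1 + w(0)) = 1*(1 + 0*(4 + 0)) = 1*(1 + 0*4) = 1*(1 + 0) = 1*1 = 1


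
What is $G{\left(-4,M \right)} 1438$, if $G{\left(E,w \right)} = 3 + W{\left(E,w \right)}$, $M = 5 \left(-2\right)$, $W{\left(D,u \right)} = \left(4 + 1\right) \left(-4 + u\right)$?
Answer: $-96346$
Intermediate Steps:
$W{\left(D,u \right)} = -20 + 5 u$ ($W{\left(D,u \right)} = 5 \left(-4 + u\right) = -20 + 5 u$)
$M = -10$
$G{\left(E,w \right)} = -17 + 5 w$ ($G{\left(E,w \right)} = 3 + \left(-20 + 5 w\right) = -17 + 5 w$)
$G{\left(-4,M \right)} 1438 = \left(-17 + 5 \left(-10\right)\right) 1438 = \left(-17 - 50\right) 1438 = \left(-67\right) 1438 = -96346$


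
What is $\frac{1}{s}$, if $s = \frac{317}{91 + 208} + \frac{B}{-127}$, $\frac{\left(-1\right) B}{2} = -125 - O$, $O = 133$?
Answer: $- \frac{37973}{114025} \approx -0.33302$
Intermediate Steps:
$B = 516$ ($B = - 2 \left(-125 - 133\right) = \left(-2\right) \left(-258\right) = 516$)
$s = - \frac{114025}{37973}$ ($s = \frac{317}{91 + 208} + \frac{516}{-127} = \frac{317}{299} + 516 \left(- \frac{1}{127}\right) = 317 \cdot \frac{1}{299} - \frac{516}{127} = \frac{317}{299} - \frac{516}{127} = - \frac{114025}{37973} \approx -3.0028$)
$\frac{1}{s} = \frac{1}{- \frac{114025}{37973}} = - \frac{37973}{114025}$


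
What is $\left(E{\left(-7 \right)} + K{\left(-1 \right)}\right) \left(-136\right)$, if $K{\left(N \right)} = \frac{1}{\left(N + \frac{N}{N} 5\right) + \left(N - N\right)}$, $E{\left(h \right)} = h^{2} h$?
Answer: $46614$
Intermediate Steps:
$E{\left(h \right)} = h^{3}$
$K{\left(N \right)} = \frac{1}{5 + N}$ ($K{\left(N \right)} = \frac{1}{\left(N + 1 \cdot 5\right) + 0} = \frac{1}{\left(N + 5\right) + 0} = \frac{1}{\left(5 + N\right) + 0} = \frac{1}{5 + N}$)
$\left(E{\left(-7 \right)} + K{\left(-1 \right)}\right) \left(-136\right) = \left(\left(-7\right)^{3} + \frac{1}{5 - 1}\right) \left(-136\right) = \left(-343 + \frac{1}{4}\right) \left(-136\right) = \left(- \frac{1371}{4}\right) \left(-136\right) = 46614$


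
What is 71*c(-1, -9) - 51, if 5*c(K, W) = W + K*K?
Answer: -823/5 ≈ -164.60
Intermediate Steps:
c(K, W) = W/5 + K²/5 (c(K, W) = (W + K*K)/5 = (W + K²)/5 = W/5 + K²/5)
71*c(-1, -9) - 51 = 71*((⅕)*(-9) + (⅕)*(-1)²) - 51 = 71*(-9/5 + (⅕)*1) - 51 = 71*(-9/5 + ⅕) - 51 = 71*(-8/5) - 51 = -568/5 - 51 = -823/5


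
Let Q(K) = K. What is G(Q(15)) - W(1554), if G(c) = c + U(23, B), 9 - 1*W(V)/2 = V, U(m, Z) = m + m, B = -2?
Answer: 3151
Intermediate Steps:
U(m, Z) = 2*m
W(V) = 18 - 2*V
G(c) = 46 + c (G(c) = c + 2*23 = c + 46 = 46 + c)
G(Q(15)) - W(1554) = (46 + 15) - (18 - 2*1554) = 61 - (18 - 3108) = 61 - 1*(-3090) = 61 + 3090 = 3151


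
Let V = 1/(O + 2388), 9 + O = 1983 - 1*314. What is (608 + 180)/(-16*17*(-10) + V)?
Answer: 3189824/11010561 ≈ 0.28971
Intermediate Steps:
O = 1660 (O = -9 + (1983 - 1*314) = -9 + (1983 - 314) = -9 + 1669 = 1660)
V = 1/4048 (V = 1/(1660 + 2388) = 1/4048 ≈ 0.00024704)
(608 + 180)/(-16*17*(-10) + V) = (608 + 180)/(-16*17*(-10) + 1/4048) = 788/(-272*(-10) + 1/4048) = 788/(2720 + 1/4048) = 788/(11010561/4048) = 788*(4048/11010561) = 3189824/11010561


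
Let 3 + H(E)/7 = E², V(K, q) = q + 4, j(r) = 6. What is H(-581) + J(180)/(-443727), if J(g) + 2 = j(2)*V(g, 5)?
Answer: 1048485190610/443727 ≈ 2.3629e+6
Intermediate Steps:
V(K, q) = 4 + q
J(g) = 52 (J(g) = -2 + 6*(4 + 5) = -2 + 6*9 = -2 + 54 = 52)
H(E) = -21 + 7*E²
H(-581) + J(180)/(-443727) = (-21 + 7*(-581)²) + 52/(-443727) = (-21 + 7*337561) + 52*(-1/443727) = (-21 + 2362927) - 52/443727 = 2362906 - 52/443727 = 1048485190610/443727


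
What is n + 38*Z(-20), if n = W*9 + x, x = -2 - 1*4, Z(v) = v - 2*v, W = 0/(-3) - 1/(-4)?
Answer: 3025/4 ≈ 756.25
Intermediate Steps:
W = ¼ (W = 0*(-⅓) - 1*(-¼) = 0 + ¼ = ¼ ≈ 0.25000)
Z(v) = -v
x = -6 (x = -2 - 4 = -6)
n = -15/4 (n = (¼)*9 - 6 = 9/4 - 6 = -15/4 ≈ -3.7500)
n + 38*Z(-20) = -15/4 + 38*(-1*(-20)) = -15/4 + 38*20 = -15/4 + 760 = 3025/4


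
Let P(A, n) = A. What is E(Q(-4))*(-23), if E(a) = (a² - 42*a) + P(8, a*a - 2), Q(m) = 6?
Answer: 4784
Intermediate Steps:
E(a) = 8 + a² - 42*a (E(a) = (a² - 42*a) + 8 = 8 + a² - 42*a)
E(Q(-4))*(-23) = (8 + 6² - 42*6)*(-23) = (8 + 36 - 252)*(-23) = -208*(-23) = 4784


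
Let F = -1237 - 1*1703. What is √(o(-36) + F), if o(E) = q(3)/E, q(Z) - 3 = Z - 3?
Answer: I*√105843/6 ≈ 54.223*I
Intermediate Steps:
q(Z) = Z (q(Z) = 3 + (Z - 3) = 3 + (-3 + Z) = Z)
F = -2940 (F = -1237 - 1703 = -2940)
o(E) = 3/E
√(o(-36) + F) = √(3/(-36) - 2940) = √(3*(-1/36) - 2940) = √(-1/12 - 2940) = √(-35281/12) = I*√105843/6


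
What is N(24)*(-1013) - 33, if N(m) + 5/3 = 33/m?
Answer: 6299/24 ≈ 262.46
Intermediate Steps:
N(m) = -5/3 + 33/m
N(24)*(-1013) - 33 = (-5/3 + 33/24)*(-1013) - 33 = (-5/3 + 33*(1/24))*(-1013) - 33 = (-5/3 + 11/8)*(-1013) - 33 = -7/24*(-1013) - 33 = 7091/24 - 33 = 6299/24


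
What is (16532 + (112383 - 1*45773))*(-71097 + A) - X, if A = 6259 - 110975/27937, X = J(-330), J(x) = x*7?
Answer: -150610852094232/27937 ≈ -5.3911e+9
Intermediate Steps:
J(x) = 7*x
X = -2310 (X = 7*(-330) = -2310)
A = 174746708/27937 (A = 6259 - 110975/27937 = 174746708/27937 ≈ 6255.0)
(16532 + (112383 - 1*45773))*(-71097 + A) - X = (16532 + (112383 - 1*45773))*(-71097 + 174746708/27937) - 1*(-2310) = (16532 + (112383 - 45773))*(-1811490181/27937) + 2310 = (16532 + 66610)*(-1811490181/27937) + 2310 = 83142*(-1811490181/27937) + 2310 = -150610916628702/27937 + 2310 = -150610852094232/27937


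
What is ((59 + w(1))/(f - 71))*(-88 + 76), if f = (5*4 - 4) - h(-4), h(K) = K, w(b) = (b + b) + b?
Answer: 248/17 ≈ 14.588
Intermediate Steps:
w(b) = 3*b (w(b) = 2*b + b = 3*b)
f = 20 (f = (5*4 - 4) - 1*(-4) = (20 - 4) + 4 = 16 + 4 = 20)
((59 + w(1))/(f - 71))*(-88 + 76) = ((59 + 3*1)/(20 - 71))*(-88 + 76) = ((59 + 3)/(-51))*(-12) = (62*(-1/51))*(-12) = -62/51*(-12) = 248/17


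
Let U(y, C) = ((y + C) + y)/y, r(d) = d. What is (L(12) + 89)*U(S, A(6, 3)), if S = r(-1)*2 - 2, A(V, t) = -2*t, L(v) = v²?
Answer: 1631/2 ≈ 815.50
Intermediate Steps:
S = -4 (S = -1*2 - 2 = -2 - 2 = -4)
U(y, C) = (C + 2*y)/y (U(y, C) = ((C + y) + y)/y = (C + 2*y)/y)
(L(12) + 89)*U(S, A(6, 3)) = (12² + 89)*(2 - 2*3/(-4)) = (144 + 89)*(2 - 6*(-¼)) = 233*(2 + 3/2) = 233*(7/2) = 1631/2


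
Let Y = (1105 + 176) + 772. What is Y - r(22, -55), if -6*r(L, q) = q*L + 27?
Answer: 11135/6 ≈ 1855.8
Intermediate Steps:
r(L, q) = -9/2 - L*q/6 (r(L, q) = -(q*L + 27)/6 = -(L*q + 27)/6 = -(27 + L*q)/6 = -9/2 - L*q/6)
Y = 2053 (Y = 1281 + 772 = 2053)
Y - r(22, -55) = 2053 - (-9/2 - ⅙*22*(-55)) = 2053 - (-9/2 + 605/3) = 2053 - 1*1183/6 = 2053 - 1183/6 = 11135/6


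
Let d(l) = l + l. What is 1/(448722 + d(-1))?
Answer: 1/448720 ≈ 2.2286e-6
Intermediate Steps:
d(l) = 2*l
1/(448722 + d(-1)) = 1/(448722 + 2*(-1)) = 1/(448722 - 2) = 1/448720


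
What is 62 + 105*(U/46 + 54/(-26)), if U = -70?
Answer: -94442/299 ≈ -315.86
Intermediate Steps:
62 + 105*(U/46 + 54/(-26)) = 62 + 105*(-70/46 + 54/(-26)) = 62 + 105*(-70*1/46 + 54*(-1/26)) = 62 + 105*(-35/23 - 27/13) = 62 + 105*(-1076/299) = 62 - 112980/299 = -94442/299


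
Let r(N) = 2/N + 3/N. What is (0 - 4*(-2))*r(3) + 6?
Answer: 58/3 ≈ 19.333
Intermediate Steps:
r(N) = 5/N
(0 - 4*(-2))*r(3) + 6 = (0 - 4*(-2))*(5/3) + 6 = (0 + 8)*(5*(⅓)) + 6 = 8*(5/3) + 6 = 40/3 + 6 = 58/3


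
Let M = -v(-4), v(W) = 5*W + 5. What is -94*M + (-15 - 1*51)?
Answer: -1476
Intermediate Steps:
v(W) = 5 + 5*W
M = 15 (M = -(5 + 5*(-4)) = -(5 - 20) = -1*(-15) = 15)
-94*M + (-15 - 1*51) = -94*15 + (-15 - 1*51) = -1410 + (-15 - 51) = -1410 - 66 = -1476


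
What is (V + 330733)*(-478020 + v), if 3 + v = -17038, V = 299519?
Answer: -312013185372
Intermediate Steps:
v = -17041 (v = -3 - 17038 = -17041)
(V + 330733)*(-478020 + v) = (299519 + 330733)*(-478020 - 17041) = 630252*(-495061) = -312013185372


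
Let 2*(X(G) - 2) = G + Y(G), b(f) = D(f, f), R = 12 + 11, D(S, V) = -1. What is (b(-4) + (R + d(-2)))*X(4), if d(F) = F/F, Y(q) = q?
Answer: 138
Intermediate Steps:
R = 23
b(f) = -1
d(F) = 1
X(G) = 2 + G (X(G) = 2 + (G + G)/2 = 2 + (2*G)/2 = 2 + G)
(b(-4) + (R + d(-2)))*X(4) = (-1 + (23 + 1))*(2 + 4) = (-1 + 24)*6 = 23*6 = 138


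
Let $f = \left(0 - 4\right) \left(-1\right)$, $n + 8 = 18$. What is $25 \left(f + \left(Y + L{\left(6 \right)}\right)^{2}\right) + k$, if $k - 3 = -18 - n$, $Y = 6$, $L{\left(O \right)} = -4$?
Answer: $175$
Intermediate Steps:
$n = 10$ ($n = -8 + 18 = 10$)
$f = 4$ ($f = \left(-4\right) \left(-1\right) = 4$)
$k = -25$ ($k = 3 - 28 = -25$)
$25 \left(f + \left(Y + L{\left(6 \right)}\right)^{2}\right) + k = 25 \left(4 + \left(6 - 4\right)^{2}\right) - 25 = 25 \left(4 + 2^{2}\right) - 25 = 25 \left(4 + 4\right) - 25 = 25 \cdot 8 - 25 = 200 - 25 = 175$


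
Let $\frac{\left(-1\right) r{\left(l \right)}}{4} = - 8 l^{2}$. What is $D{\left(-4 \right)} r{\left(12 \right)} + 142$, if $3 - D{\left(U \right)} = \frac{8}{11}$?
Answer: $\frac{116762}{11} \approx 10615.0$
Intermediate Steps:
$r{\left(l \right)} = 32 l^{2}$ ($r{\left(l \right)} = - 4 \left(- 8 l^{2}\right) = 32 l^{2}$)
$D{\left(U \right)} = \frac{25}{11}$ ($D{\left(U \right)} = 3 - \frac{8}{11} = \frac{25}{11}$)
$D{\left(-4 \right)} r{\left(12 \right)} + 142 = \frac{25 \cdot 32 \cdot 12^{2}}{11} + 142 = \frac{25 \cdot 32 \cdot 144}{11} + 142 = \frac{25}{11} \cdot 4608 + 142 = \frac{115200}{11} + 142 = \frac{116762}{11}$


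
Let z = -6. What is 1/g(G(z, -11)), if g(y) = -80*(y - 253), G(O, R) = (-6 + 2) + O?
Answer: 1/21040 ≈ 4.7529e-5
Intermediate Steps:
G(O, R) = -4 + O
g(y) = 20240 - 80*y (g(y) = -80*(-253 + y) = 20240 - 80*y)
1/g(G(z, -11)) = 1/(20240 - 80*(-4 - 6)) = 1/(20240 - 80*(-10)) = 1/(20240 + 800) = 1/21040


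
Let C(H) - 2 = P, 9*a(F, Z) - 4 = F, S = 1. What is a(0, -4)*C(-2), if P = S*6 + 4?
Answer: 16/3 ≈ 5.3333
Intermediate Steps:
a(F, Z) = 4/9 + F/9
P = 10 (P = 1*6 + 4 = 6 + 4 = 10)
C(H) = 12 (C(H) = 2 + 10 = 12)
a(0, -4)*C(-2) = (4/9 + (1/9)*0)*12 = (4/9 + 0)*12 = (4/9)*12 = 16/3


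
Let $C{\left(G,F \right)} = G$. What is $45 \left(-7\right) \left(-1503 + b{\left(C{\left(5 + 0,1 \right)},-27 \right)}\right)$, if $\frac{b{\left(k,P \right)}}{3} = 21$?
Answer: $453600$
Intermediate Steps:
$b{\left(k,P \right)} = 63$ ($b{\left(k,P \right)} = 3 \cdot 21 = 63$)
$45 \left(-7\right) \left(-1503 + b{\left(C{\left(5 + 0,1 \right)},-27 \right)}\right) = 45 \left(-7\right) \left(-1503 + 63\right) = \left(-315\right) \left(-1440\right) = 453600$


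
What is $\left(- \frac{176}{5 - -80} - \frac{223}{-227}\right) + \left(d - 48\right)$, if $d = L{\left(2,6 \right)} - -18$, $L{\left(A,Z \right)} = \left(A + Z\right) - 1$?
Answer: $- \frac{464782}{19295} \approx -24.088$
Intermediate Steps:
$L{\left(A,Z \right)} = -1 + A + Z$
$d = 25$ ($d = \left(-1 + 2 + 6\right) - -18 = 7 + 18 = 25$)
$\left(- \frac{176}{5 - -80} - \frac{223}{-227}\right) + \left(d - 48\right) = \left(- \frac{176}{5 - -80} - \frac{223}{-227}\right) + \left(25 - 48\right) = \left(- \frac{176}{5 + 80} - - \frac{223}{227}\right) + \left(25 - 48\right) = \left(- \frac{176}{85} + \frac{223}{227}\right) - 23 = - \frac{20997}{19295} - 23 = - \frac{464782}{19295}$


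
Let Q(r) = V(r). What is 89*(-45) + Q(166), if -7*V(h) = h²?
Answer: -55591/7 ≈ -7941.6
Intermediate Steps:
V(h) = -h²/7
Q(r) = -r²/7
89*(-45) + Q(166) = 89*(-45) - ⅐*166² = -4005 - ⅐*27556 = -4005 - 27556/7 = -55591/7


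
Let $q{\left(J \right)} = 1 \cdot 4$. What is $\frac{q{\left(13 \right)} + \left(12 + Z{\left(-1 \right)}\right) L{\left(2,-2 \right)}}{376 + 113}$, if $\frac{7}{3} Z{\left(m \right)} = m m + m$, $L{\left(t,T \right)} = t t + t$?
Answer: $\frac{76}{489} \approx 0.15542$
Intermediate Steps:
$q{\left(J \right)} = 4$
$L{\left(t,T \right)} = t + t^{2}$ ($L{\left(t,T \right)} = t^{2} + t = t + t^{2}$)
$Z{\left(m \right)} = \frac{3 m}{7} + \frac{3 m^{2}}{7}$ ($Z{\left(m \right)} = \frac{3 \left(m m + m\right)}{7} = \frac{3 \left(m^{2} + m\right)}{7} = \frac{3 \left(m + m^{2}\right)}{7} = \frac{3 m}{7} + \frac{3 m^{2}}{7}$)
$\frac{q{\left(13 \right)} + \left(12 + Z{\left(-1 \right)}\right) L{\left(2,-2 \right)}}{376 + 113} = \frac{4 + \left(12 + \frac{3}{7} \left(-1\right) \left(1 - 1\right)\right) 2 \left(1 + 2\right)}{376 + 113} = \frac{4 + \left(12 + \frac{3}{7} \left(-1\right) 0\right) 2 \cdot 3}{489} = \left(4 + \left(12 + 0\right) 6\right) \frac{1}{489} = \left(4 + 12 \cdot 6\right) \frac{1}{489} = \left(4 + 72\right) \frac{1}{489} = 76 \cdot \frac{1}{489} = \frac{76}{489}$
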